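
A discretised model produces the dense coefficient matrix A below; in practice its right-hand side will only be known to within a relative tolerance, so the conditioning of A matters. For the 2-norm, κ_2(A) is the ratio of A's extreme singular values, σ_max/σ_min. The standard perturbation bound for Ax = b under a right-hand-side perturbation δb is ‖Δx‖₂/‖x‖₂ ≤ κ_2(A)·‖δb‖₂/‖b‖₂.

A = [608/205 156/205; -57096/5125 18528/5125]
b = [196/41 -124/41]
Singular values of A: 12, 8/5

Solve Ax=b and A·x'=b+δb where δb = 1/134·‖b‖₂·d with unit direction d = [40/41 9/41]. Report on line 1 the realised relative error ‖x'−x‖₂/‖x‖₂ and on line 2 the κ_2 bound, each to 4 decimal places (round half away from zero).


from the listed singular values, σ₁ = 12, σ_n = 8/5
κ_2(A) = 12 / (8/5) = 7.5000
κ_2(A)·‖δb‖/‖b‖ = 0.0560
solve Ax = b  →  x = [1.0200 2.3067]
‖b‖ = 5.6569, ‖x‖ = 2.5221
with δb = [0.0412 0.0093], A·Δx = δb → ‖Δx‖ = 0.0264
realised ‖Δx‖/‖x‖ = 0.0105
realised/bound (from unrounded values) ≈ 0.1869

0.0105
0.0560


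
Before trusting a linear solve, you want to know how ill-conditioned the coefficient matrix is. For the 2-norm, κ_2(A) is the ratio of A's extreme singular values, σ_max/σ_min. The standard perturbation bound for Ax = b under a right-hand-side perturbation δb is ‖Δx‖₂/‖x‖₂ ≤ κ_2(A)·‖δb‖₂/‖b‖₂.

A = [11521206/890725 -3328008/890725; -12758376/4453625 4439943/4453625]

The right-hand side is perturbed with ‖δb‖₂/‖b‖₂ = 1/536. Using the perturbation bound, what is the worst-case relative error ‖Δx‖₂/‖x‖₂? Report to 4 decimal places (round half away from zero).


0.1621

AᵀA = [2070928524996/11799390625 -603934030728/11799390625; -603934030728/11799390625 176444988129/11799390625]; tr = 3595797621/18879025, det = 90668484/18879025
char-poly roots: 4761/25 and 19044/755161
κ = σ_max/σ_min = (69/5)/(138/869) = 86.9000
perturbation bound = 86.9000·1/536 = 0.1621


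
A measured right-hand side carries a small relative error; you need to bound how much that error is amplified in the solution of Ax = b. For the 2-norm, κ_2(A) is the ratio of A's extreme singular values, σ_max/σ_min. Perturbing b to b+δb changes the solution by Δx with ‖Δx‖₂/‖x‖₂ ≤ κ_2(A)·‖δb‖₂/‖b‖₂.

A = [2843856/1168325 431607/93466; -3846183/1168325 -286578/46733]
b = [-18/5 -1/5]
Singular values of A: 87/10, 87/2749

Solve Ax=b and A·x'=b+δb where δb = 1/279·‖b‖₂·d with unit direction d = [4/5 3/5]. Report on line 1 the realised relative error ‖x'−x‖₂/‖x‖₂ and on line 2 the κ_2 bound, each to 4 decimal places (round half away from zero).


0.0043
0.9853

from the listed singular values, σ₁ = 87/10, σ_n = 87/2749
κ = σ_max/σ_min = (87/10)/(87/2749) = 274.9000
perturbation bound = 274.9000·1/279 = 0.9853
solve Ax = b  →  x = [83.5328 -44.8114]
‖b‖ = 3.6056, ‖x‖ = 94.7934
with δb = [0.0103 0.0078], A·Δx = δb → ‖Δx‖ = 0.4083
dividing the unrounded norms, ‖Δx‖/‖x‖ = 0.0043
realised/bound (from unrounded values) ≈ 0.0044


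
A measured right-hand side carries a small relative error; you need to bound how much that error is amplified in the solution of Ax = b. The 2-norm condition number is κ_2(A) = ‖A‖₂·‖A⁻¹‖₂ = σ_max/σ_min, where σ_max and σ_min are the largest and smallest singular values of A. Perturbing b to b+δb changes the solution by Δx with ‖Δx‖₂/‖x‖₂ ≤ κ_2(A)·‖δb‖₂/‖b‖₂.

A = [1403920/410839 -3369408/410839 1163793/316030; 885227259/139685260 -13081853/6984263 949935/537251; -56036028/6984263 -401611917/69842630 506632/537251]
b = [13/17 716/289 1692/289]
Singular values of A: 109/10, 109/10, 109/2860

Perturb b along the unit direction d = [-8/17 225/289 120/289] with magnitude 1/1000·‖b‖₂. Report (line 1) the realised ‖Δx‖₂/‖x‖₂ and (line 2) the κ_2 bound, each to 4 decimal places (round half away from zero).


0.0016
0.2860

largest singular value 109/10, smallest 109/2860
condition number: (109/10) ÷ (109/2860) = 286.0000
perturbation bound = 286.0000·1/1000 = 0.2860
solve Ax = b  →  x = [-15.7668 36.8862 96.9866]
2-norm of b is 6.4031; of x, 104.9551
Δx = A⁻¹·δb where δb = 1/1000·6.4031·d; ‖Δx‖ = 0.1680
realised ‖Δx‖/‖x‖ = 0.0016
tightness: 0.0016 against a bound of 0.2860 (unrounded ratio ≈ 0.0056)


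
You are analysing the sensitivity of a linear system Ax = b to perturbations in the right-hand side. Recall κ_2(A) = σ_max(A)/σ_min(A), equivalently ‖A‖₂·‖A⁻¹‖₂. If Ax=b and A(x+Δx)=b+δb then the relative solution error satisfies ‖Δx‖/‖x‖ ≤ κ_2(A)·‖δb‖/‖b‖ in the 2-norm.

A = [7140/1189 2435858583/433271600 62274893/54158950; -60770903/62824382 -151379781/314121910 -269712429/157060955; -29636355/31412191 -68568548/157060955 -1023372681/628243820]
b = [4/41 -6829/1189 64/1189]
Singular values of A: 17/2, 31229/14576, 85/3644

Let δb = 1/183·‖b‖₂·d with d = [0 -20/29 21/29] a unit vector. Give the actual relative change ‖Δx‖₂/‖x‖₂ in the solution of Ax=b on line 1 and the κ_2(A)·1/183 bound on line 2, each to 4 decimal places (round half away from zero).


0.0078
1.9913

largest singular value 17/2, smallest 85/3644
κ_2(A) = (17/2) / (85/3644) = 364.4000
perturbation bound = 364.4000·1/183 = 1.9913
solve Ax = b  →  x = [-118.1785 118.7649 36.5845]
2-norm of b is 5.7446; of x, 171.4926
δb = ε·‖b‖·d = [0.0000 -0.0216 0.0227]; solving A·Δx = δb gives ‖Δx‖ = 1.3458
realised ‖Δx‖/‖x‖ = 0.0078
so the bound overstates the realised error by a factor of ≈ 253.7507 (computed from the unrounded values)


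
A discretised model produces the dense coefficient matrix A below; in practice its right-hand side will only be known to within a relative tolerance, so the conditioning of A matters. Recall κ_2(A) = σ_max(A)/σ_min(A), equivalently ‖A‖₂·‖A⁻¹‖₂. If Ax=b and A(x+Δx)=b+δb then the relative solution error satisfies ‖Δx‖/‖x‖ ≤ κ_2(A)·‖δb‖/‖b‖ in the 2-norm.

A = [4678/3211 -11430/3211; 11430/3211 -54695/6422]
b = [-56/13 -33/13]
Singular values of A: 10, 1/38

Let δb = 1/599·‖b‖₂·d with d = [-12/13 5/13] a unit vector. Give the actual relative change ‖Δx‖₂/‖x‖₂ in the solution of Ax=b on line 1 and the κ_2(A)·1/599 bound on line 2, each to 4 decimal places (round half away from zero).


from the listed singular values, σ₁ = 10, σ_n = 1/38
κ_2(A) = 10 / (1/38) = 380.0000
bound on ‖Δx‖/‖x‖: κ·ε = 380.0000·1/599 = 0.6344
solve Ax = b  →  x = [105.0769 44.2154]
2-norm of b is 5.0000; of x, 114.0007
δb = ε·‖b‖·d = [-0.0077 0.0032]; solving A·Δx = δb gives ‖Δx‖ = 0.3172
relative error = 0.0028
so the bound overstates the realised error by a factor of ≈ 228.0014 (computed from the unrounded values)

0.0028
0.6344


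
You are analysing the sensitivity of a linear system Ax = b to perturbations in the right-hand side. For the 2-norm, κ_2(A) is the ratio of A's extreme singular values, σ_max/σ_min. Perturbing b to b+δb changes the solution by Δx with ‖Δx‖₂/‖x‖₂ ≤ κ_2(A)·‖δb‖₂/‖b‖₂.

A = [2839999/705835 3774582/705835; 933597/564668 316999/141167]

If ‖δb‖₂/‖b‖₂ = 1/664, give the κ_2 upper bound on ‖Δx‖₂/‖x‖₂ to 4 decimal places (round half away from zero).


0.4088

M = AᵀA = [892541970889/47167152400 297502776963/11791788100; 297502776963/11791788100 99169694821/2947947025]. tr(M)=99170283521/1886686096, det(M)=17682025/471671524
char-poly roots: 841/16 and 84100/117917881
σ_max=√(841/16)=(29/4), σ_min=√(84100/117917881)=(290/10859) → κ = 271.4750
κ_2(A)·‖δb‖/‖b‖ = 0.4088


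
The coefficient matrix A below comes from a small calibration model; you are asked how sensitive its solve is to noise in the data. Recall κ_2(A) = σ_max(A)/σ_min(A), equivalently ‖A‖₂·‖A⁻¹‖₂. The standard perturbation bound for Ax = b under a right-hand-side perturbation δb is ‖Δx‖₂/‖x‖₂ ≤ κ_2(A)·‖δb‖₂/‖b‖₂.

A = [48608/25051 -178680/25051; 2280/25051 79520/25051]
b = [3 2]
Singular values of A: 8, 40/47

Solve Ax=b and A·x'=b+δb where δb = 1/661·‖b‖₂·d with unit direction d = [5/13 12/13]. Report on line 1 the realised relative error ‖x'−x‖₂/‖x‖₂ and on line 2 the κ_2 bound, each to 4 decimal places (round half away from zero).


0.0018
0.0142

σ_max = 8, σ_min = 40/47
κ = σ_max/σ_min = 8/(40/47) = 9.4000
κ_2(A)·‖δb‖/‖b‖ = 0.0142
solve Ax = b  →  x = [3.4939 0.5299]
2-norm of b is 3.6056; of x, 3.5339
Δx = A⁻¹·δb where δb = 1/661·3.6056·d; ‖Δx‖ = 0.0064
realised ‖Δx‖/‖x‖ = 0.0018
realised/bound (from unrounded values) ≈ 0.1275


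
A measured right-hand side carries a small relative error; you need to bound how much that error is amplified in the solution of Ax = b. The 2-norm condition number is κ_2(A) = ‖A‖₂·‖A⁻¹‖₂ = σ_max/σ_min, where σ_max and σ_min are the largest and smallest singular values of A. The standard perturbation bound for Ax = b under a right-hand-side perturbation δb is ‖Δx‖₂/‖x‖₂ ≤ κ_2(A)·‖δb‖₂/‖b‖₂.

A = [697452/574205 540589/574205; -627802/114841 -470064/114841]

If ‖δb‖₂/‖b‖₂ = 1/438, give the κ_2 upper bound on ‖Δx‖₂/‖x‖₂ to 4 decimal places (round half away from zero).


0.6395

M = AᵀA = [6150995284/196140025 4613154588/196140025; 4613154588/196140025 3459988441/196140025]. tr(M)=384439349/7845601, det(M)=240100/7845601
char-poly roots: 49 and 4900/7845601
so κ_2 = √(49 / (4900/7845601)) = 280.1000
bound on ‖Δx‖/‖x‖: κ·ε = 280.1000·1/438 = 0.6395


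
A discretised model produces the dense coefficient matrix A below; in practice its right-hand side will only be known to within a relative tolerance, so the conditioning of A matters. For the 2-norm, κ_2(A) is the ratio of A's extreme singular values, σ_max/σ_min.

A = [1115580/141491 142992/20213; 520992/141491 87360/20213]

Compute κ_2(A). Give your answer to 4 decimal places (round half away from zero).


form AᵀA = [5245506576/69272329 709456320/9896047; 709456320/9896047 97157376/1413721] with trace 11898000/82369 and determinant 5308416/82369
solving λ² − 11898000/82369·λ + 5308416/82369 = 0 gives λ = 144, 36864/82369
κ_2(A) = √(λ_max/λ_min) = √(144 / (36864/82369)) = 17.9375

17.9375


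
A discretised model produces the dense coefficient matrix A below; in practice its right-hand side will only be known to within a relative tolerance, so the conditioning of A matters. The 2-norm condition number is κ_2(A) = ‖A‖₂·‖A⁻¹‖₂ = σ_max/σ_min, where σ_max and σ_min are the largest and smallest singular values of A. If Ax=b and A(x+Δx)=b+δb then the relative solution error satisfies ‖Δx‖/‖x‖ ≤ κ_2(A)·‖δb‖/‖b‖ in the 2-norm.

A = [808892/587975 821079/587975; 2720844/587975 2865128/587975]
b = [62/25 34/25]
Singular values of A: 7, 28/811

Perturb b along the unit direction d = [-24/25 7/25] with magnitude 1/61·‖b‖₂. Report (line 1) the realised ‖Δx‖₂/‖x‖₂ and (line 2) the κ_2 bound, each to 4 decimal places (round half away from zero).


0.0232
3.3238

largest singular value 7, smallest 28/811
condition number: 7 ÷ (28/811) = 202.7500
perturbation bound = 202.7500·1/61 = 3.3238
solve Ax = b  →  x = [42.1453 -39.7438]
‖b‖ = 2.8284, ‖x‖ = 57.9293
with δb = [-0.0445 0.0130], A·Δx = δb → ‖Δx‖ = 1.3430
relative error = 0.0232
tightness: 0.0232 against a bound of 3.3238 (unrounded ratio ≈ 0.0070)


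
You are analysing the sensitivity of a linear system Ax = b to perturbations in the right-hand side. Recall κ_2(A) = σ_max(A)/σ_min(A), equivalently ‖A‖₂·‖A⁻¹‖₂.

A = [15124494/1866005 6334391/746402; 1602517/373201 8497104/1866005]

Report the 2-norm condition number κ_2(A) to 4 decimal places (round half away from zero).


M = AᵀA = [1013674176949/12048355225 42573690621/481934209; 42573690621/481934209 4470297021001/48193420900]. tr(M)=10136734517/57304900, det(M)=312900721/1432622500
λ_max, λ_min = (10136734517/57304900 ± √4110020709960597201/131354062560400)/2 = 17689/100, 17689/14326225
κ_2(A) = √(λ_max/λ_min) = √((17689/100) / (17689/14326225)) = 378.5000

378.5000


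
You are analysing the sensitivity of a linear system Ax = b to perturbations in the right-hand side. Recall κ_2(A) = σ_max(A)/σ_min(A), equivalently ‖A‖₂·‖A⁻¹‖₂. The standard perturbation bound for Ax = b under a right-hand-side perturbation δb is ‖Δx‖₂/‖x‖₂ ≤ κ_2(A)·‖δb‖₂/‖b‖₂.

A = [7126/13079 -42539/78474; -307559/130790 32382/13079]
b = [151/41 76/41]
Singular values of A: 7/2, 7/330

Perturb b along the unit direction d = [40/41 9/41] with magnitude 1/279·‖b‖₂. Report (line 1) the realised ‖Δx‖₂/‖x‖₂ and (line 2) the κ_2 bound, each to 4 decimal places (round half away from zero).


0.0037
0.5914

from the listed singular values, σ₁ = 7/2, σ_n = 7/330
condition number: (7/2) ÷ (7/330) = 165.0000
κ_2(A)·‖δb‖/‖b‖ = 0.5914
solve Ax = b  →  x = [136.3547 130.2562]
‖b‖ = 4.1231, ‖x‖ = 188.5716
re-solving with b+δb shifts x by Δx of norm 0.6967
relative error = 0.0037
realised/bound (from unrounded values) ≈ 0.0062


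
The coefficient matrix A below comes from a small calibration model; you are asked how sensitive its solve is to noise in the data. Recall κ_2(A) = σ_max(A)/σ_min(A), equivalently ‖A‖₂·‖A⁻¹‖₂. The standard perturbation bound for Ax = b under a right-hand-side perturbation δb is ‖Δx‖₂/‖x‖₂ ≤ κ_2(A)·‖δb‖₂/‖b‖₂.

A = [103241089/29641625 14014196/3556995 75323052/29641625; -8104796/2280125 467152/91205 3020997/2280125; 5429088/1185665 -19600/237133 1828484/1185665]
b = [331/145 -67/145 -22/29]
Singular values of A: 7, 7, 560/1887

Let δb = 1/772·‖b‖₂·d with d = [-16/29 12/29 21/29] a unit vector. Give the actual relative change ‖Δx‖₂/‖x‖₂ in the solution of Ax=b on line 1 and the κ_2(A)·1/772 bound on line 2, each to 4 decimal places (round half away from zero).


0.0016
0.0306

largest singular value 7, smallest 560/1887
κ_2(A) = 7 / (560/1887) = 23.5875
perturbation bound = 23.5875·1/772 = 0.0306
solve Ax = b  →  x = [1.8636 2.7239 -5.8793]
‖b‖ = 2.4495, ‖x‖ = 6.7423
δb = ε·‖b‖·d = [-0.0018 0.0013 0.0023]; solving A·Δx = δb gives ‖Δx‖ = 0.0107
dividing the unrounded norms, ‖Δx‖/‖x‖ = 0.0016
realised/bound (from unrounded values) ≈ 0.0519


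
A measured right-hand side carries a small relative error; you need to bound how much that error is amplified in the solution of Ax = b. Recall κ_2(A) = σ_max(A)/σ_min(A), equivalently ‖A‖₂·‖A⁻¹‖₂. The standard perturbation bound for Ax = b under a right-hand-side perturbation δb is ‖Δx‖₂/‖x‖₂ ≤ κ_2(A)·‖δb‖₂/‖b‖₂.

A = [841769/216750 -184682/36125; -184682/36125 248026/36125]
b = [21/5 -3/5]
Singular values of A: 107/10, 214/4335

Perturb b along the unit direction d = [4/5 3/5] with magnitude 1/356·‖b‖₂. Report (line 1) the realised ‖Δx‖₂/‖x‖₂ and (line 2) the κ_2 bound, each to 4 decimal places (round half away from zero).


largest singular value 107/10, smallest 214/4335
κ = σ_max/σ_min = (107/10)/(214/4335) = 216.7500
worst-case relative error ≤ 216.7500 × 1/356 = 0.6088
solve Ax = b  →  x = [48.7850 36.2383]
‖b‖₂ = 4.2426 and ‖x‖₂ = 60.7717
re-solving with b+δb shifts x by Δx of norm 0.2414
relative error = 0.0040
tightness: 0.0040 against a bound of 0.6088 (unrounded ratio ≈ 0.0065)

0.0040
0.6088


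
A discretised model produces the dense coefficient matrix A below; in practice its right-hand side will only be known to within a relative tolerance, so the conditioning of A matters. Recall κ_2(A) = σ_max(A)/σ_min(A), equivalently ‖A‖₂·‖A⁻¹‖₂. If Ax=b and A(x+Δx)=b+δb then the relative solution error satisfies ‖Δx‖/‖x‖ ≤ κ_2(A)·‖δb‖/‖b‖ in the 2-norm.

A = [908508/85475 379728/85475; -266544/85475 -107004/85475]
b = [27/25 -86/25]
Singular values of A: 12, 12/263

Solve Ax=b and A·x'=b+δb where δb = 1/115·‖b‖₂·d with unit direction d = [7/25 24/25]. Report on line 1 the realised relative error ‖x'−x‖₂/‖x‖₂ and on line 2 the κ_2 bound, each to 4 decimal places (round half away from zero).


0.0105
2.2870

largest singular value 12, smallest 12/263
κ = σ_max/σ_min = 12/(12/263) = 263.0000
worst-case relative error ≤ 263.0000 × 1/115 = 2.2870
solve Ax = b  →  x = [25.4423 -60.6282]
‖b‖ = 3.6056, ‖x‖ = 65.7502
with δb = [0.0088 0.0301], A·Δx = δb → ‖Δx‖ = 0.6871
dividing the unrounded norms, ‖Δx‖/‖x‖ = 0.0105
tightness: 0.0105 against a bound of 2.2870 (unrounded ratio ≈ 0.0046)


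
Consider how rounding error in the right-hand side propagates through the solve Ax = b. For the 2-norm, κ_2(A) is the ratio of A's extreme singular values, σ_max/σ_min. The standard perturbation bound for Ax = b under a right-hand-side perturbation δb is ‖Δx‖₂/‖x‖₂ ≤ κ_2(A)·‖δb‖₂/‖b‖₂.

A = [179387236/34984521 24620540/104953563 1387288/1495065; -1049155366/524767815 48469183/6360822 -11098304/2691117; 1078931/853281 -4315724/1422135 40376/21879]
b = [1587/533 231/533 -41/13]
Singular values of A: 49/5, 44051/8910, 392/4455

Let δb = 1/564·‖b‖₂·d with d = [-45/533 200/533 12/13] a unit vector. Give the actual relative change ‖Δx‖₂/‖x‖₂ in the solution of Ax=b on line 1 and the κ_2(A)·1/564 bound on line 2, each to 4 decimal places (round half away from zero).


0.0026
0.1975

σ_max = 49/5, σ_min = 392/4455
κ_2(A) = (49/5) / (392/4455) = 111.3750
worst-case relative error ≤ 111.3750 × 1/564 = 0.1975
solve Ax = b  →  x = [6.6964 -14.4937 -30.1313]
‖b‖ = 4.3589, ‖x‖ = 34.0999
with δb = [-0.0007 0.0029 0.0071], A·Δx = δb → ‖Δx‖ = 0.0878
relative error = 0.0026
realised/bound (from unrounded values) ≈ 0.0130


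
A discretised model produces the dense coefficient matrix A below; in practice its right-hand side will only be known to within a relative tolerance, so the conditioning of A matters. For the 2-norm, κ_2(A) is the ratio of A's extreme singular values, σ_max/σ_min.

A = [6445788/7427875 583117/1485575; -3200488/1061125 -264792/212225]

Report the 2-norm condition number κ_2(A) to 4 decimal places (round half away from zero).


form AᵀA = [869537970256/88277323225 72454985388/17655464645; 72454985388/17655464645 6041041273/3531092929] with trace 6038840249/522351025 and determinant 5345344/522351025
solving λ² − 6038840249/522351025·λ + 5345344/522351025 = 0 gives λ = 289/25, 18496/20894041
κ_2(A) = √(λ_max/λ_min) = √((289/25) / (18496/20894041)) = 114.2750

114.2750


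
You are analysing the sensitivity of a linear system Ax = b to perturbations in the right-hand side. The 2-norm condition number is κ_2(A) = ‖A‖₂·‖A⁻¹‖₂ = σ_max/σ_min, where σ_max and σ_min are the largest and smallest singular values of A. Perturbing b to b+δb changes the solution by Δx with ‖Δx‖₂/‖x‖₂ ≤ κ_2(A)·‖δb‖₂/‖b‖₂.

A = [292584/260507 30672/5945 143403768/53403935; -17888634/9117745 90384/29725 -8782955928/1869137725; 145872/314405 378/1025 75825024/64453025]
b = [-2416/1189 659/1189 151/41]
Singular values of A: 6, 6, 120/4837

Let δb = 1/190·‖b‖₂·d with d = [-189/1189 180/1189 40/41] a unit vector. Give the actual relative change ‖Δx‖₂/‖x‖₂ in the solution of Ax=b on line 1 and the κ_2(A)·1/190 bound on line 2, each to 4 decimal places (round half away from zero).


0.0056
1.2729

from the listed singular values, σ₁ = 6, σ_n = 120/4837
condition number: 6 ÷ (120/4837) = 241.8500
perturbation bound = 241.8500·1/190 = 1.2729
solve Ax = b  →  x = [-148.8744 -0.2067 61.9082]
‖b‖₂ = 4.2426 and ‖x‖₂ = 161.2335
re-solving with b+δb shifts x by Δx of norm 0.9001
dividing the unrounded norms, ‖Δx‖/‖x‖ = 0.0056
so the bound overstates the realised error by a factor of ≈ 228.0186 (computed from the unrounded values)


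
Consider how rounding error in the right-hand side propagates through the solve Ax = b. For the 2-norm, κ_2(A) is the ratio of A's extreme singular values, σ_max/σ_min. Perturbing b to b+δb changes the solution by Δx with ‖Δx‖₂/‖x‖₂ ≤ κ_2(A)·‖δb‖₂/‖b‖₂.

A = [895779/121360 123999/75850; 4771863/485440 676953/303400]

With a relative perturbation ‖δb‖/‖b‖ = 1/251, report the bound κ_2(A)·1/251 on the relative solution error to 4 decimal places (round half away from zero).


M = AᵀA = [1424375870409/9426079744 200301527079/5891299840; 200301527079/5891299840 28171095849/3682062400]. tr(M)=22256006481/140185600, det(M)=893025/5607424
solving λ² − 22256006481/140185600·λ + 893025/5607424 = 0 gives λ = 3969/25, 5625/5607424
κ = σ_max/σ_min = (63/5)/(75/2368) = 397.8240
bound on ‖Δx‖/‖x‖: κ·ε = 397.8240·1/251 = 1.5850

1.5850


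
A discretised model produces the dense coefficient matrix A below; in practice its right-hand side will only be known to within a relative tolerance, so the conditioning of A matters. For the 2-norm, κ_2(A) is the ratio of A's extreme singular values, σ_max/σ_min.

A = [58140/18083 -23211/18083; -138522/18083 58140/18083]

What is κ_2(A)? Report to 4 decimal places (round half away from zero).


160.5000

form AᵀA = [133542036/1934881 -55639980/1934881; -55639980/1934881 23189409/1934881] with trace 927405/11449 and determinant 2916/11449
solving λ² − 927405/11449·λ + 2916/11449 = 0 gives λ = 81, 36/11449
κ_2(A) = √(λ_max/λ_min) = √(81 / (36/11449)) = 160.5000


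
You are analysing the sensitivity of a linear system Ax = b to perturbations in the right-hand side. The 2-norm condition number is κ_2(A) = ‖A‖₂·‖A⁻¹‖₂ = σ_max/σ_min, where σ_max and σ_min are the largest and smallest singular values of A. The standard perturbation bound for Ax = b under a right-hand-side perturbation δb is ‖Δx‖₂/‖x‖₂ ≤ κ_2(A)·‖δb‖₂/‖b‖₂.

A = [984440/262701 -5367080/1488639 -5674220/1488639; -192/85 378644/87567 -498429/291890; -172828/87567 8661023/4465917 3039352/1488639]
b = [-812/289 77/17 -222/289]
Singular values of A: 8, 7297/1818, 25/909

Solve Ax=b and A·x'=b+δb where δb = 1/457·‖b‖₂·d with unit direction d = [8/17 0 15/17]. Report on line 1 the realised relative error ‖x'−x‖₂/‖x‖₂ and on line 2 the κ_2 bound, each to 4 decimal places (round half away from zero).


largest singular value 8, smallest 25/909
condition number: 8 ÷ (25/909) = 290.8800
worst-case relative error ≤ 290.8800 × 1/457 = 0.6365
solve Ax = b  →  x = [-58.4760 -37.7942 -21.0040]
‖b‖₂ = 5.3852 and ‖x‖₂ = 72.7256
re-solving with b+δb shifts x by Δx of norm 0.4285
dividing the unrounded norms, ‖Δx‖/‖x‖ = 0.0059
so the bound overstates the realised error by a factor of ≈ 108.0384 (computed from the unrounded values)

0.0059
0.6365


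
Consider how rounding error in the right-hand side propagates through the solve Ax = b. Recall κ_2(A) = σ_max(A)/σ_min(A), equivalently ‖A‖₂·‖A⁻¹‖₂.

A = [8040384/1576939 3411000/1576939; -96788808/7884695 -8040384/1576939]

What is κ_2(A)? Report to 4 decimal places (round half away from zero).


373.2400

form AᵀA = [64995667016256/367860445225 5416259954688/73572089045; 5416259954688/73572089045 451376898624/14714417809] with trace 451361476224/2176689025 and determinant 26873856/87067561
λ_max, λ_min = (451361476224/2176689025 ± √203721332616367054258176/4737975111555450625)/2 = 5184/25, 129600/87067561
σ_max=√(5184/25)=(72/5), σ_min=√(129600/87067561)=(360/9331) → κ = 373.2400


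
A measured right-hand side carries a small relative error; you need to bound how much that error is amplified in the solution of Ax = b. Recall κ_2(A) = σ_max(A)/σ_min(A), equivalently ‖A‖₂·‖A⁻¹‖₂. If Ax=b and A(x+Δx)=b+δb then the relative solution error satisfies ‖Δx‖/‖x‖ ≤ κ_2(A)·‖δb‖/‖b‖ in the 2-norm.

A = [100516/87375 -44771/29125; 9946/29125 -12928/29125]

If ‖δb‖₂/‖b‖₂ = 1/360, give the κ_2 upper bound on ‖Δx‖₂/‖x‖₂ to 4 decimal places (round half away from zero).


0.7767

form AᵀA = [17590036/12215025 -7817516/4071675; -7817516/4071675 3474521/1357225] with trace 1954429/488601 and determinant 100/488601
char-poly roots: 4 and 25/488601
κ_2(A) = √(λ_max/λ_min) = √(4 / (25/488601)) = 279.6000
worst-case relative error ≤ 279.6000 × 1/360 = 0.7767


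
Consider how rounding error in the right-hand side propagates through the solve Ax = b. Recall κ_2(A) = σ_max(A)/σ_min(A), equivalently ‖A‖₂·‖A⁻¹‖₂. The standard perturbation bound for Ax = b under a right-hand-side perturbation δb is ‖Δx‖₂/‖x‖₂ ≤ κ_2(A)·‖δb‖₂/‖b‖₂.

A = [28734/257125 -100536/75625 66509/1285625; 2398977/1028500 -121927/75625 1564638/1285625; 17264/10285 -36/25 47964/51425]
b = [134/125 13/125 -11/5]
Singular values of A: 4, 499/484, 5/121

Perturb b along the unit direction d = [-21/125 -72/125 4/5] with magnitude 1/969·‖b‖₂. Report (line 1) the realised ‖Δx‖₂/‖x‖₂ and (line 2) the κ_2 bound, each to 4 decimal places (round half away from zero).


from the listed singular values, σ₁ = 4, σ_n = 5/121
κ_2(A) = 4 / (5/121) = 96.8000
κ_2(A)·‖δb‖/‖b‖ = 0.0999
solve Ax = b  →  x = [22.0865 -0.6260 -43.0739]
2-norm of b is 2.4495; of x, 48.4104
δb = ε·‖b‖·d = [-0.0004 -0.0015 0.0020]; solving A·Δx = δb gives ‖Δx‖ = 0.0612
dividing the unrounded norms, ‖Δx‖/‖x‖ = 0.0013
realised/bound (from unrounded values) ≈ 0.0126

0.0013
0.0999


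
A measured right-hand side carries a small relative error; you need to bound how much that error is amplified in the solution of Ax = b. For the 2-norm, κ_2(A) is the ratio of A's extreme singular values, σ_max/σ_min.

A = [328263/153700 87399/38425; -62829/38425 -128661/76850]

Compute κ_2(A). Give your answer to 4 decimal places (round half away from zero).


form AᵀA = [6836653161/944947600 71771427/9449476; 71771427/9449476 1884319749/236236900] with trace 17091477/1123600 and determinant 2313441/112360000
char-poly roots: 1521/100 and 1521/1123600
so κ_2 = √((1521/100) / (1521/1123600)) = 106.0000

106.0000


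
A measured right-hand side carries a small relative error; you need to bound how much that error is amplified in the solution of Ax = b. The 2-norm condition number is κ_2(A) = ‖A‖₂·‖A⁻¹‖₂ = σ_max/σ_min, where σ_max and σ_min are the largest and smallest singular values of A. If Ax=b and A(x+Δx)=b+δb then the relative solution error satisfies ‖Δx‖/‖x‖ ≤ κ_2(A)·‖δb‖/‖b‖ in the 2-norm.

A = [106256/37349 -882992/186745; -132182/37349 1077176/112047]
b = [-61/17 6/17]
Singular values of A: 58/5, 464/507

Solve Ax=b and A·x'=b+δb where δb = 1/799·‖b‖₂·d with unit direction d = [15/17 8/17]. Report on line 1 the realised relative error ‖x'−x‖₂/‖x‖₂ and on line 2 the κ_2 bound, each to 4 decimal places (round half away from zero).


0.0015
0.0159

from the listed singular values, σ₁ = 58/5, σ_n = 464/507
condition number: (58/5) ÷ (464/507) = 12.6750
κ_2(A)·‖δb‖/‖b‖ = 0.0159
solve Ax = b  →  x = [-3.0922 -1.1016]
2-norm of b is 3.6056; of x, 3.2825
Δx = A⁻¹·δb where δb = 1/799·3.6056·d; ‖Δx‖ = 0.0049
relative error = 0.0015
realised/bound (from unrounded values) ≈ 0.0947


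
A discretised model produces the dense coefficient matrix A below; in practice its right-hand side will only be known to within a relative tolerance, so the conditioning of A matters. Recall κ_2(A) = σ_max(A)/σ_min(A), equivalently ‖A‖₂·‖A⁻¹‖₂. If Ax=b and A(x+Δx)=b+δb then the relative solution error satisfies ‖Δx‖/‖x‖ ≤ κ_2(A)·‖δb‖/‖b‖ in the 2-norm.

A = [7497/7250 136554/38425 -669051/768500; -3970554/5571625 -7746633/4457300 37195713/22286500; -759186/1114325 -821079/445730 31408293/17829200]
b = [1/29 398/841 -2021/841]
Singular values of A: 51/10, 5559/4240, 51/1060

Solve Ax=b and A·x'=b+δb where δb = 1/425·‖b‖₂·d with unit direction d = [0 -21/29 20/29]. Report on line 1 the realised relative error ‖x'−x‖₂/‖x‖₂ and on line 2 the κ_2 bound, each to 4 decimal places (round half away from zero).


from the listed singular values, σ₁ = 51/10, σ_n = 51/1060
κ = σ_max/σ_min = (51/10)/(51/1060) = 106.0000
bound on ‖Δx‖/‖x‖: κ·ε = 106.0000·1/425 = 0.2494
solve Ax = b  →  x = [-39.8510 10.0771 -6.2389]
‖b‖ = 2.4495, ‖x‖ = 41.5761
δb = ε·‖b‖·d = [0.0000 -0.0042 0.0040]; solving A·Δx = δb gives ‖Δx‖ = 0.1198
realised ‖Δx‖/‖x‖ = 0.0029
so the bound overstates the realised error by a factor of ≈ 86.5642 (computed from the unrounded values)

0.0029
0.2494


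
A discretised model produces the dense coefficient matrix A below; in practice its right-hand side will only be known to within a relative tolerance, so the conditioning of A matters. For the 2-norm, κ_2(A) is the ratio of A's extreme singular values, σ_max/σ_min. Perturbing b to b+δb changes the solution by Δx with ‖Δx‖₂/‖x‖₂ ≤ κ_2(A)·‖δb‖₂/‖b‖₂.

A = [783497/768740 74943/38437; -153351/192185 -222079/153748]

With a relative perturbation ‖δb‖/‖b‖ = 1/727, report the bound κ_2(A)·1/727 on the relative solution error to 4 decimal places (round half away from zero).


AᵀA = [39605280649/23638447504 4638682620/1477402969; 4638682620/1477402969 139182334225/23638447504]; tr = 309321133/40896968, det = 9150625/1308702976
λ_max, λ_min = (309321133/40896968 ± √5977049013636129/104535124474564)/2 = 121/16, 75625/81793936
so κ_2 = √((121/16) / (75625/81793936)) = 90.4400
perturbation bound = 90.4400·1/727 = 0.1244

0.1244


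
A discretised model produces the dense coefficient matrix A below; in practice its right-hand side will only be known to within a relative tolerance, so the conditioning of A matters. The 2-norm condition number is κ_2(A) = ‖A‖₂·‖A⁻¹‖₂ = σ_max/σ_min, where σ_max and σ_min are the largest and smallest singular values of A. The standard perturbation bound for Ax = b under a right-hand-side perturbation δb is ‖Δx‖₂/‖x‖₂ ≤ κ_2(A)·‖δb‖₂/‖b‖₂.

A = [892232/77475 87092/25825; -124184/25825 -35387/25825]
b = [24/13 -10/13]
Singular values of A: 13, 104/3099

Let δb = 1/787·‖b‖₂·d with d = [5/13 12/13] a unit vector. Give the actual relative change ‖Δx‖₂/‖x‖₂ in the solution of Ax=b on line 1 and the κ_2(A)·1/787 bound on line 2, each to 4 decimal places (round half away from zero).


from the listed singular values, σ₁ = 13, σ_n = 104/3099
κ_2(A) = 13 / (104/3099) = 387.3750
worst-case relative error ≤ 387.3750 × 1/787 = 0.4922
solve Ax = b  →  x = [0.1477 0.0431]
2-norm of b is 2.0000; of x, 0.1538
δb = ε·‖b‖·d = [0.0010 0.0023]; solving A·Δx = δb gives ‖Δx‖ = 0.0757
dividing the unrounded norms, ‖Δx‖/‖x‖ = 0.4922
tightness: 0.4922 against a bound of 0.4922; the bound is attained (ratio 1)

0.4922
0.4922


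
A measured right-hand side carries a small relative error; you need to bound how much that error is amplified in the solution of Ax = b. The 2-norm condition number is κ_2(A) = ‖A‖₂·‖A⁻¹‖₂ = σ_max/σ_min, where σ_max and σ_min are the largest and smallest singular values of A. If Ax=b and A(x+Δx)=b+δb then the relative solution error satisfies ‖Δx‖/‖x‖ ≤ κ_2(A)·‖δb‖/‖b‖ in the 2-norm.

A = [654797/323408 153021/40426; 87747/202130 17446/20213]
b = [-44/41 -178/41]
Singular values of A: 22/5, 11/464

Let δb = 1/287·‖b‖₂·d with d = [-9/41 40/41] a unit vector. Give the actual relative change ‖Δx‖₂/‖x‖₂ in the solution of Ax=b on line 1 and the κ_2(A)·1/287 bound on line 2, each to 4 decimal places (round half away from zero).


from the listed singular values, σ₁ = 22/5, σ_n = 11/464
κ_2(A) = (22/5) / (11/464) = 185.6000
κ_2(A)·‖δb‖/‖b‖ = 0.6467
solve Ax = b  →  x = [148.6631 -79.8021]
‖b‖₂ = 4.4721 and ‖x‖₂ = 168.7279
with δb = [-0.0034 0.0152], A·Δx = δb → ‖Δx‖ = 0.6573
relative error = 0.0039
realised/bound (from unrounded values) ≈ 0.0060

0.0039
0.6467


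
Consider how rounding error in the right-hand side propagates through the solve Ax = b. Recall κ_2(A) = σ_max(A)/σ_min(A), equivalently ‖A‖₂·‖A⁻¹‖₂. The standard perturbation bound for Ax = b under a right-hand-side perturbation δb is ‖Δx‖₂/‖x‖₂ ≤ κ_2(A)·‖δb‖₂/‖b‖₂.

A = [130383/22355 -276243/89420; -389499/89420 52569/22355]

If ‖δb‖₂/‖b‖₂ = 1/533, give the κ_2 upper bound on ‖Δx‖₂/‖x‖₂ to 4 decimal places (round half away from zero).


0.4934

form AᵀA = [16948203921/319837456 -564929640/19989841; -564929640/19989841 4821047649/319837456] with trace 37663065/553352 and determinant 1185921/17707264
eigenvalues of AᵀA: λ = (tr ± √(tr²−4·det))/2 = 1089/16, 1089/1106704
σ_max=√(1089/16)=(33/4), σ_min=√(1089/1106704)=(33/1052) → κ = 263.0000
worst-case relative error ≤ 263.0000 × 1/533 = 0.4934


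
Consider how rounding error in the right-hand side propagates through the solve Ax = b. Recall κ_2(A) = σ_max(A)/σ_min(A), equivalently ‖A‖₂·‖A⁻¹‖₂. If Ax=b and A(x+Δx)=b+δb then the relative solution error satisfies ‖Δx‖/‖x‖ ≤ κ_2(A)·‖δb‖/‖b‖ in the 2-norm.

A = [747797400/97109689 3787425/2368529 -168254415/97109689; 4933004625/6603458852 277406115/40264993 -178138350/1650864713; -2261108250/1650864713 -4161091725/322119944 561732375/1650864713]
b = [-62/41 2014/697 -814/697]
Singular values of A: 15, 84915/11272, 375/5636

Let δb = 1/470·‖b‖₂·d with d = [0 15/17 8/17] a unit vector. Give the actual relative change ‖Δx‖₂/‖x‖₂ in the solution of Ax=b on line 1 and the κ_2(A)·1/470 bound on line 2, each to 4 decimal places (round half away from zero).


0.0037
0.4797

σ_max = 15, σ_min = 375/5636
κ = σ_max/σ_min = 15/(375/5636) = 225.4400
κ_2(A)·‖δb‖/‖b‖ = 0.4797
solve Ax = b  →  x = [6.3741 0.1884 29.3760]
‖b‖ = 3.4641, ‖x‖ = 30.0601
with δb = [0.0000 0.0065 0.0035], A·Δx = δb → ‖Δx‖ = 0.1108
relative error = 0.0037
so the bound overstates the realised error by a factor of ≈ 130.1642 (computed from the unrounded values)


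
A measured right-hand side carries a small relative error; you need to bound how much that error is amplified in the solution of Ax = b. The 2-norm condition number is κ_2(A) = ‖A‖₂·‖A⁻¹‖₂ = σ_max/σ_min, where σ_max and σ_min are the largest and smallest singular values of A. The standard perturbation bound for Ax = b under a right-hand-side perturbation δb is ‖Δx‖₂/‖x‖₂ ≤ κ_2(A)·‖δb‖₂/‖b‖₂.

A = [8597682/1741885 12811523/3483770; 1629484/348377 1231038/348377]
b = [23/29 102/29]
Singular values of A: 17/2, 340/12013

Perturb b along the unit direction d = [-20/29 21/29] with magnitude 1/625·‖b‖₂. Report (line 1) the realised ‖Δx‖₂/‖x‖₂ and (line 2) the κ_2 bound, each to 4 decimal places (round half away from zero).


σ_max = 17/2, σ_min = 340/12013
condition number: (17/2) ÷ (340/12013) = 300.3250
perturbation bound = 300.3250·1/625 = 0.4805
solve Ax = b  →  x = [-42.1165 56.7435]
‖b‖ = 3.6056, ‖x‖ = 70.6656
with δb = [-0.0040 0.0042], A·Δx = δb → ‖Δx‖ = 0.2038
realised ‖Δx‖/‖x‖ = 0.0029
realised/bound (from unrounded values) ≈ 0.0060

0.0029
0.4805


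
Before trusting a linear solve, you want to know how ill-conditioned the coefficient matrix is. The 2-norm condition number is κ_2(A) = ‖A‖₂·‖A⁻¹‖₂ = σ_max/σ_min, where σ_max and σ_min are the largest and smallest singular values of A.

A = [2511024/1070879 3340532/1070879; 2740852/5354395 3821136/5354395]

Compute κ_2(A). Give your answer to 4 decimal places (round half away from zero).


208.9520

form AᵀA = [98241111184/17055054025 130979814912/17055054025; 130979814912/17055054025 174646003216/17055054025] with trace 10915484576/682202161 and determinant 4000000/682202161
char-poly roots: 16 and 250000/682202161
so κ_2 = √(16 / (250000/682202161)) = 208.9520


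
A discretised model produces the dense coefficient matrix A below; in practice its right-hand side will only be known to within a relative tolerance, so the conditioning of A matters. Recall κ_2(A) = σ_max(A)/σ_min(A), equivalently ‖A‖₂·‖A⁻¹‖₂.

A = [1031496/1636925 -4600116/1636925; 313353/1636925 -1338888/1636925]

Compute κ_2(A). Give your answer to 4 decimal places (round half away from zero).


399.2500

AᵀA = [1859478561/4287237529 -8263273320/4287237529; -8263273320/4287237529 36725901264/4287237529]; tr = 22953825/2550409, det = 1296/2550409
solving λ² − 22953825/2550409·λ + 1296/2550409 = 0 gives λ = 9, 144/2550409
so κ_2 = √(9 / (144/2550409)) = 399.2500


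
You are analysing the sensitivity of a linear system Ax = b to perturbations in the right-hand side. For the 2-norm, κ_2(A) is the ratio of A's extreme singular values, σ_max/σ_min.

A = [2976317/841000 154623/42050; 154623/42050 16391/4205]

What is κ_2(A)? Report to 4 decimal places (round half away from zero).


200.0000

AᵀA = [21904603729/841000000 1149931251/42050000; 1149931251/42050000 60374269/2102500]; tr = 54761369/1000000, det = 1874161/25000000
eigenvalues of AᵀA: λ = (tr ± √(tr²−4·det))/2 = 1369/25, 1369/1000000
κ = σ_max/σ_min = (37/5)/(37/1000) = 200.0000


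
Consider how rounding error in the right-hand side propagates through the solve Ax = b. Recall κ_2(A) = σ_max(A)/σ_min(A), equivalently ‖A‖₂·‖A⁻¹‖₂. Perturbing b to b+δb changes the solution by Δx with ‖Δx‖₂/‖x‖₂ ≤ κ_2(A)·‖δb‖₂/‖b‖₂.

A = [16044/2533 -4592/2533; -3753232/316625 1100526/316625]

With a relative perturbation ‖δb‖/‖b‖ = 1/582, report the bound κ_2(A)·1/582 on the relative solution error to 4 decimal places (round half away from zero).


0.6400

AᵀA = [62660140816/346890625 -18275731488/346890625; -18275731488/346890625 5330911684/346890625]; tr = 108785684/555025, det = 153664/555025
char-poly roots: 196 and 784/555025
σ_max=√196=14, σ_min=√(784/555025)=(28/745) → κ = 372.5000
perturbation bound = 372.5000·1/582 = 0.6400


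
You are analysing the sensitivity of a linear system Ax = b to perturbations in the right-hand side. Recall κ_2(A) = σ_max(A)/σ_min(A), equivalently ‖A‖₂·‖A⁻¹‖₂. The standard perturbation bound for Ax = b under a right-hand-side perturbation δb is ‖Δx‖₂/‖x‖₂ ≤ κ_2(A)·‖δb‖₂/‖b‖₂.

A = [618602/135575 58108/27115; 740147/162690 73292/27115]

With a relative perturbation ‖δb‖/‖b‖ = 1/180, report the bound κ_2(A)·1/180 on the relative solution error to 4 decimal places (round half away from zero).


0.1146

M = AᵀA = [32665283209/786802500 289481938/13113375; 289481938/13113375 10402208/874225]. tr(M)=145423081/2722500, det(M)=113592964/17015625
solving λ² − 145423081/2722500·λ + 113592964/17015625 = 0 gives λ = 5329/100, 85264/680625
κ_2(A) = √(λ_max/λ_min) = √((5329/100) / (85264/680625)) = 20.6250
κ_2(A)·‖δb‖/‖b‖ = 0.1146


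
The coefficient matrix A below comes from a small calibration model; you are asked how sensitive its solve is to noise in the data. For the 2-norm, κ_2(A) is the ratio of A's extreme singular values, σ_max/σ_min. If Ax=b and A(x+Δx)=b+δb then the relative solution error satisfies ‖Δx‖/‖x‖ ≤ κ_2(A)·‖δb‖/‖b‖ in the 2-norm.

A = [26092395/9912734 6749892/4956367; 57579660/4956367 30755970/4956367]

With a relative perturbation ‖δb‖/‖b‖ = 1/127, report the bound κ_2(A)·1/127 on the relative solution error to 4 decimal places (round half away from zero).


2.7996

M = AᵀA = [8294159464425/58454667076 1105876692270/14613666769; 1105876692270/14613666769 589821970644/14613666769]. tr(M)=36863139609/202265284, det(M)=13286025/50566321
λ_max, λ_min = (36863139609/202265284 ± √1358848065006706975281/40911245111600656)/2 = 729/4, 72900/50566321
so κ_2 = √((729/4) / (72900/50566321)) = 355.5500
κ_2(A)·‖δb‖/‖b‖ = 2.7996
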